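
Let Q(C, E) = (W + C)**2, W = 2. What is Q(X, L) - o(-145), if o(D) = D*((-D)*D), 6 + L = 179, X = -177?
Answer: -3018000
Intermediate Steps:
L = 173 (L = -6 + 179 = 173)
Q(C, E) = (2 + C)**2
o(D) = -D**3 (o(D) = D*(-D**2) = -D**3)
Q(X, L) - o(-145) = (2 - 177)**2 - (-1)*(-145)**3 = (-175)**2 - (-1)*(-3048625) = 30625 - 1*3048625 = 30625 - 3048625 = -3018000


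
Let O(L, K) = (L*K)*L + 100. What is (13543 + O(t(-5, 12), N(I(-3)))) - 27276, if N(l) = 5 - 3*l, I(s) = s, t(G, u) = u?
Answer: -11617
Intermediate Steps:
O(L, K) = 100 + K*L**2 (O(L, K) = (K*L)*L + 100 = K*L**2 + 100 = 100 + K*L**2)
(13543 + O(t(-5, 12), N(I(-3)))) - 27276 = (13543 + (100 + (5 - 3*(-3))*12**2)) - 27276 = (13543 + (100 + (5 + 9)*144)) - 27276 = (13543 + (100 + 14*144)) - 27276 = (13543 + (100 + 2016)) - 27276 = (13543 + 2116) - 27276 = 15659 - 27276 = -11617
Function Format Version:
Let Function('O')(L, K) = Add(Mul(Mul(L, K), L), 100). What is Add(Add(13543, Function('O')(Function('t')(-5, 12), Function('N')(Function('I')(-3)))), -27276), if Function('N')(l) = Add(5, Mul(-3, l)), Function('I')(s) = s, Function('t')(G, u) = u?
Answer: -11617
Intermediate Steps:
Function('O')(L, K) = Add(100, Mul(K, Pow(L, 2))) (Function('O')(L, K) = Add(Mul(Mul(K, L), L), 100) = Add(Mul(K, Pow(L, 2)), 100) = Add(100, Mul(K, Pow(L, 2))))
Add(Add(13543, Function('O')(Function('t')(-5, 12), Function('N')(Function('I')(-3)))), -27276) = Add(Add(13543, Add(100, Mul(Add(5, Mul(-3, -3)), Pow(12, 2)))), -27276) = Add(Add(13543, Add(100, Mul(Add(5, 9), 144))), -27276) = Add(Add(13543, Add(100, Mul(14, 144))), -27276) = Add(Add(13543, Add(100, 2016)), -27276) = Add(Add(13543, 2116), -27276) = Add(15659, -27276) = -11617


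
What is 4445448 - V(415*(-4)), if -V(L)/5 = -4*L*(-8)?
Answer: 4179848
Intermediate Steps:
V(L) = -160*L (V(L) = -5*(-4*L)*(-8) = -160*L)
4445448 - V(415*(-4)) = 4445448 - (-160)*415*(-4) = 4445448 - (-160)*(-1660) = 4445448 - 1*265600 = 4445448 - 265600 = 4179848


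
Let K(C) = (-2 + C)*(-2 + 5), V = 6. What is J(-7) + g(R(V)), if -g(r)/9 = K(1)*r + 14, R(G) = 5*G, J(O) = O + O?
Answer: 670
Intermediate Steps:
J(O) = 2*O
K(C) = -6 + 3*C (K(C) = (-2 + C)*3 = -6 + 3*C)
g(r) = -126 + 27*r (g(r) = -9*((-6 + 3*1)*r + 14) = -9*((-6 + 3)*r + 14) = -9*(-3*r + 14) = -9*(14 - 3*r) = -126 + 27*r)
J(-7) + g(R(V)) = 2*(-7) + (-126 + 27*(5*6)) = -14 + (-126 + 27*30) = -14 + (-126 + 810) = -14 + 684 = 670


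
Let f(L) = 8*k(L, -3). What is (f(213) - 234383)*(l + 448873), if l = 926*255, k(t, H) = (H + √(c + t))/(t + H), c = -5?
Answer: -5619359775227/35 + 10960048*√13/105 ≈ -1.6055e+11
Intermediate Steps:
k(t, H) = (H + √(-5 + t))/(H + t) (k(t, H) = (H + √(-5 + t))/(t + H) = (H + √(-5 + t))/(H + t))
l = 236130
f(L) = 8*(-3 + √(-5 + L))/(-3 + L) (f(L) = 8*((-3 + √(-5 + L))/(-3 + L)) = 8*(-3 + √(-5 + L))/(-3 + L))
(f(213) - 234383)*(l + 448873) = (8*(-3 + √(-5 + 213))/(-3 + 213) - 234383)*(236130 + 448873) = (8*(-3 + √208)/210 - 234383)*685003 = (8*(1/210)*(-3 + 4*√13) - 234383)*685003 = ((-4/35 + 16*√13/105) - 234383)*685003 = (-8203409/35 + 16*√13/105)*685003 = -5619359775227/35 + 10960048*√13/105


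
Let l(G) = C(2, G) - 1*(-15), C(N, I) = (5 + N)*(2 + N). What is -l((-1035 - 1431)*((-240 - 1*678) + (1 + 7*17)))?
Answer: -43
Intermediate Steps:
C(N, I) = (2 + N)*(5 + N)
l(G) = 43 (l(G) = (10 + 2² + 7*2) - 1*(-15) = (10 + 4 + 14) + 15 = 28 + 15 = 43)
-l((-1035 - 1431)*((-240 - 1*678) + (1 + 7*17))) = -1*43 = -43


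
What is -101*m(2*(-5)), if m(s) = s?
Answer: 1010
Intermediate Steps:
-101*m(2*(-5)) = -202*(-5) = -101*(-10) = 1010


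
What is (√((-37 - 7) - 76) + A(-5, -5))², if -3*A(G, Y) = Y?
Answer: -1055/9 + 20*I*√30/3 ≈ -117.22 + 36.515*I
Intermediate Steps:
A(G, Y) = -Y/3
(√((-37 - 7) - 76) + A(-5, -5))² = (√((-37 - 7) - 76) - ⅓*(-5))² = (√(-44 - 76) + 5/3)² = (√(-120) + 5/3)² = (2*I*√30 + 5/3)² = (5/3 + 2*I*√30)²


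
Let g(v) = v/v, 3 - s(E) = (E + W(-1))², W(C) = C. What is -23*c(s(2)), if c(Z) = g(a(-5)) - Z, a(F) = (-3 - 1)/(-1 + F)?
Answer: 23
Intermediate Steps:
a(F) = -4/(-1 + F)
s(E) = 3 - (-1 + E)² (s(E) = 3 - (E - 1)² = 3 - (-1 + E)²)
g(v) = 1
c(Z) = 1 - Z
-23*c(s(2)) = -23*(1 - (3 - (-1 + 2)²)) = -23*(1 - (3 - 1*1²)) = -23*(1 - (3 - 1*1)) = -23*(1 - (3 - 1)) = -23*(1 - 1*2) = -23*(1 - 2) = -23*(-1) = 23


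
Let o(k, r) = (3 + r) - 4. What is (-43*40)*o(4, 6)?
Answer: -8600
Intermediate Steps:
o(k, r) = -1 + r
(-43*40)*o(4, 6) = (-43*40)*(-1 + 6) = -1720*5 = -8600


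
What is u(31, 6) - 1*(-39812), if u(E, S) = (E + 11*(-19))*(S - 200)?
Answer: 74344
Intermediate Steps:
u(E, S) = (-209 + E)*(-200 + S) (u(E, S) = (E - 209)*(-200 + S) = (-209 + E)*(-200 + S))
u(31, 6) - 1*(-39812) = (41800 - 209*6 - 200*31 + 31*6) - 1*(-39812) = (41800 - 1254 - 6200 + 186) + 39812 = 34532 + 39812 = 74344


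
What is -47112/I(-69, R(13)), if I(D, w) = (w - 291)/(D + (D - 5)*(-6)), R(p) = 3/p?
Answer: 1275950/21 ≈ 60760.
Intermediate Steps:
I(D, w) = (-291 + w)/(30 - 5*D) (I(D, w) = (-291 + w)/(D + (-5 + D)*(-6)) = (-291 + w)/(D + (30 - 6*D)) = (-291 + w)/(30 - 5*D))
-47112/I(-69, R(13)) = -47112*5*(-6 - 69)/(291 - 3/13) = -47112*(-375/(291 - 3/13)) = -47112/((⅕)*(-1/75)*(3780/13)) = -47112/(-252/325) = -47112*(-325/252) = 1275950/21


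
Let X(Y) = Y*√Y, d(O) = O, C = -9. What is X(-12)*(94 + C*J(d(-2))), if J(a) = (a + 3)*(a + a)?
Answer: -3120*I*√3 ≈ -5404.0*I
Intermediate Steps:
J(a) = 2*a*(3 + a) (J(a) = (3 + a)*(2*a) = 2*a*(3 + a))
X(Y) = Y^(3/2)
X(-12)*(94 + C*J(d(-2))) = (-12)^(3/2)*(94 - 18*(-2)*(3 - 2)) = (-24*I*√3)*(94 - 18*(-2)) = (-24*I*√3)*(94 - 9*(-4)) = (-24*I*√3)*(94 + 36) = -24*I*√3*130 = -3120*I*√3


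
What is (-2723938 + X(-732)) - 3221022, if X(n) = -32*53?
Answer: -5946656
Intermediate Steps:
X(n) = -1696
(-2723938 + X(-732)) - 3221022 = (-2723938 - 1696) - 3221022 = -2725634 - 3221022 = -5946656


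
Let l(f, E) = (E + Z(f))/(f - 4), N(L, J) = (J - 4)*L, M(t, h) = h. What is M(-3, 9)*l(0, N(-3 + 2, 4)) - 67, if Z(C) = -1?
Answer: -259/4 ≈ -64.750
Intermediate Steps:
N(L, J) = L*(-4 + J) (N(L, J) = (-4 + J)*L = L*(-4 + J))
l(f, E) = (-1 + E)/(-4 + f) (l(f, E) = (E - 1)/(f - 4) = (-1 + E)/(-4 + f))
M(-3, 9)*l(0, N(-3 + 2, 4)) - 67 = 9*((-1 + (-3 + 2)*(-4 + 4))/(-4 + 0)) - 67 = 9*((-1 - 1*0)/(-4)) - 67 = 9*(-(-1 + 0)/4) - 67 = 9*(-1/4*(-1)) - 67 = 9*(1/4) - 67 = 9/4 - 67 = -259/4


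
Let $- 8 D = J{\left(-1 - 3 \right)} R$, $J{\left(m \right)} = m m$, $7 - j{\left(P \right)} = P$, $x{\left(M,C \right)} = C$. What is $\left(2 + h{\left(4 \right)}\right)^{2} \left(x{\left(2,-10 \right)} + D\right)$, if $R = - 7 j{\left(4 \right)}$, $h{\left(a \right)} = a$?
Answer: $1152$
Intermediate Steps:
$j{\left(P \right)} = 7 - P$
$J{\left(m \right)} = m^{2}$
$R = -21$ ($R = - 7 \left(7 - 4\right) = \left(-7\right) 3 = -21$)
$D = 42$ ($D = - \frac{\left(-1 - 3\right)^{2} \left(-21\right)}{8} = - \frac{\left(-4\right)^{2} \left(-21\right)}{8} = - \frac{16 \left(-21\right)}{8} = \left(- \frac{1}{8}\right) \left(-336\right) = 42$)
$\left(2 + h{\left(4 \right)}\right)^{2} \left(x{\left(2,-10 \right)} + D\right) = \left(2 + 4\right)^{2} \left(-10 + 42\right) = 6^{2} \cdot 32 = 36 \cdot 32 = 1152$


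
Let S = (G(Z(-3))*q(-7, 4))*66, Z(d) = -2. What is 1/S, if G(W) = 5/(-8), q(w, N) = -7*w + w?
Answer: -2/3465 ≈ -0.00057720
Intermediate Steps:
q(w, N) = -6*w
G(W) = -5/8 (G(W) = 5*(-⅛) = -5/8)
S = -3465/2 (S = -(-15)*(-7)/4*66 = -5/8*42*66 = -105/4*66 = -3465/2 ≈ -1732.5)
1/S = 1/(-3465/2) = -2/3465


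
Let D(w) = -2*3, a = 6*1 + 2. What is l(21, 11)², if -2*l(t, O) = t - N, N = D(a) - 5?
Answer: 256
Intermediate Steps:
a = 8 (a = 6 + 2 = 8)
D(w) = -6
N = -11 (N = -6 - 5 = -11)
l(t, O) = -11/2 - t/2 (l(t, O) = -(t - 1*(-11))/2 = -(t + 11)/2 = -(11 + t)/2 = -11/2 - t/2)
l(21, 11)² = (-11/2 - ½*21)² = (-11/2 - 21/2)² = (-16)² = 256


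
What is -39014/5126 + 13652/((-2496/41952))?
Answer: -7645585197/33319 ≈ -2.2947e+5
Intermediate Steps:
-39014/5126 + 13652/((-2496/41952)) = -39014*1/5126 + 13652/((-2496*1/41952)) = -19507/2563 + 13652/(-26/437) = -19507/2563 + 13652*(-437/26) = -19507/2563 - 2982962/13 = -7645585197/33319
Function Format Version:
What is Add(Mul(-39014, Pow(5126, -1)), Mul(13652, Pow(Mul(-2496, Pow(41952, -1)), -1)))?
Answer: Rational(-7645585197, 33319) ≈ -2.2947e+5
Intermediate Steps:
Add(Mul(-39014, Pow(5126, -1)), Mul(13652, Pow(Mul(-2496, Pow(41952, -1)), -1))) = Add(Mul(-39014, Rational(1, 5126)), Mul(13652, Pow(Mul(-2496, Rational(1, 41952)), -1))) = Add(Rational(-19507, 2563), Mul(13652, Pow(Rational(-26, 437), -1))) = Add(Rational(-19507, 2563), Mul(13652, Rational(-437, 26))) = Add(Rational(-19507, 2563), Rational(-2982962, 13)) = Rational(-7645585197, 33319)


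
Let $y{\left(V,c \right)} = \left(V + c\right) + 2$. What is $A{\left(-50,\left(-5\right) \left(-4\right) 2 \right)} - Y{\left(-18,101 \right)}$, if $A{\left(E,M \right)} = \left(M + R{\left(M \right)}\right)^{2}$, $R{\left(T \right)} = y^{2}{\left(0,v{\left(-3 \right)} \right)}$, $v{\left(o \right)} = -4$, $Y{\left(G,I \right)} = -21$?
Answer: $1957$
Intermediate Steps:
$y{\left(V,c \right)} = 2 + V + c$
$R{\left(T \right)} = 4$ ($R{\left(T \right)} = \left(2 + 0 - 4\right)^{2} = \left(-2\right)^{2} = 4$)
$A{\left(E,M \right)} = \left(4 + M\right)^{2}$ ($A{\left(E,M \right)} = \left(M + 4\right)^{2} = \left(4 + M\right)^{2}$)
$A{\left(-50,\left(-5\right) \left(-4\right) 2 \right)} - Y{\left(-18,101 \right)} = \left(4 + \left(-5\right) \left(-4\right) 2\right)^{2} - -21 = \left(4 + 20 \cdot 2\right)^{2} + 21 = \left(4 + 40\right)^{2} + 21 = 44^{2} + 21 = 1936 + 21 = 1957$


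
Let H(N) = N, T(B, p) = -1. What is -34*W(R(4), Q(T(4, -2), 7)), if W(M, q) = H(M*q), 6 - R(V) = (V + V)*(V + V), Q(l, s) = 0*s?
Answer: 0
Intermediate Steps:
Q(l, s) = 0
R(V) = 6 - 4*V² (R(V) = 6 - (V + V)*(V + V) = 6 - 2*V*2*V = 6 - 4*V²)
W(M, q) = M*q
-34*W(R(4), Q(T(4, -2), 7)) = -34*(6 - 4*4²)*0 = -34*(6 - 4*16)*0 = -34*(6 - 64)*0 = -(-1972)*0 = -34*0 = 0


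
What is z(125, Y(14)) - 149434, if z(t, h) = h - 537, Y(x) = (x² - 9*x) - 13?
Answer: -149914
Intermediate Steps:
Y(x) = -13 + x² - 9*x
z(t, h) = -537 + h
z(125, Y(14)) - 149434 = (-537 + (-13 + 14² - 9*14)) - 149434 = (-537 + (-13 + 196 - 126)) - 149434 = (-537 + 57) - 149434 = -480 - 149434 = -149914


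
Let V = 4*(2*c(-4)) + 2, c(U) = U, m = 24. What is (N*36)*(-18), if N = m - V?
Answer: -34992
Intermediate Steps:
V = -30 (V = 4*(2*(-4)) + 2 = 4*(-8) + 2 = -32 + 2 = -30)
N = 54 (N = 24 - 1*(-30) = 24 + 30 = 54)
(N*36)*(-18) = (54*36)*(-18) = 1944*(-18) = -34992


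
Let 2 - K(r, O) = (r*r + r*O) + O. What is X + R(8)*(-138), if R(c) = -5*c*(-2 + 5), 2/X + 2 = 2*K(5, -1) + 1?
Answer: 579598/35 ≈ 16560.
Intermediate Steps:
K(r, O) = 2 - O - r**2 - O*r (K(r, O) = 2 - ((r*r + r*O) + O) = 2 - ((r**2 + O*r) + O) = 2 - (O + r**2 + O*r) = 2 + (-O - r**2 - O*r) = 2 - O - r**2 - O*r)
X = -2/35 (X = 2/(-2 + (2*(2 - 1*(-1) - 1*5**2 - 1*(-1)*5) + 1)) = 2/(-2 + (2*(2 + 1 - 1*25 + 5) + 1)) = 2/(-2 + (2*(2 + 1 - 25 + 5) + 1)) = 2/(-2 + (2*(-17) + 1)) = 2/(-2 + (-34 + 1)) = 2/(-2 - 33) = 2/(-35) = 2*(-1/35) = -2/35 ≈ -0.057143)
R(c) = -15*c (R(c) = -5*c*3 = -15*c)
X + R(8)*(-138) = -2/35 - 15*8*(-138) = -2/35 - 120*(-138) = -2/35 + 16560 = 579598/35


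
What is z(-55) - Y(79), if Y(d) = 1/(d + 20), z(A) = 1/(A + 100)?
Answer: 2/165 ≈ 0.012121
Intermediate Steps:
z(A) = 1/(100 + A)
Y(d) = 1/(20 + d)
z(-55) - Y(79) = 1/(100 - 55) - 1/(20 + 79) = 1/45 - 1/99 = 2/165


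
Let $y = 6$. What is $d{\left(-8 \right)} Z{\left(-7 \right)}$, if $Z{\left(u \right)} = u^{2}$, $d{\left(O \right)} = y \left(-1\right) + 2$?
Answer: $-196$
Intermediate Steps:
$d{\left(O \right)} = -4$ ($d{\left(O \right)} = 6 \left(-1\right) + 2 = -6 + 2 = -4$)
$d{\left(-8 \right)} Z{\left(-7 \right)} = - 4 \left(-7\right)^{2} = \left(-4\right) 49 = -196$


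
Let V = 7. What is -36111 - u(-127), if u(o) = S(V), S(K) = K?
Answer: -36118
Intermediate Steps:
u(o) = 7
-36111 - u(-127) = -36111 - 1*7 = -36111 - 7 = -36118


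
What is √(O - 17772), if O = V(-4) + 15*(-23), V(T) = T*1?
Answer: I*√18121 ≈ 134.61*I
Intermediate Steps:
V(T) = T
O = -349 (O = -4 + 15*(-23) = -4 - 345 = -349)
√(O - 17772) = √(-349 - 17772) = √(-18121) = I*√18121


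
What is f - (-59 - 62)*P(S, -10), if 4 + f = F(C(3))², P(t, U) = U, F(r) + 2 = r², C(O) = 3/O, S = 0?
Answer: -1213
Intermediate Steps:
F(r) = -2 + r²
f = -3 (f = -4 + (-2 + (3/3)²)² = -4 + (-2 + (3*(⅓))²)² = -4 + (-2 + 1²)² = -4 + (-2 + 1)² = -4 + (-1)² = -4 + 1 = -3)
f - (-59 - 62)*P(S, -10) = -3 - (-59 - 62)*(-10) = -3 - (-121)*(-10) = -3 - 1*1210 = -3 - 1210 = -1213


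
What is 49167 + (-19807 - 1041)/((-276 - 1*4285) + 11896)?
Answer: 360619097/7335 ≈ 49164.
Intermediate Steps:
49167 + (-19807 - 1041)/((-276 - 1*4285) + 11896) = 49167 - 20848/((-276 - 4285) + 11896) = 49167 - 20848/(-4561 + 11896) = 49167 - 20848/7335 = 360619097/7335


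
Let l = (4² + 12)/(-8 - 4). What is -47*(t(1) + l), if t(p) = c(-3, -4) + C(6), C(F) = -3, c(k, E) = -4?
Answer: 1316/3 ≈ 438.67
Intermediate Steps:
l = -7/3 (l = (16 + 12)/(-12) = 28*(-1/12) = -7/3 ≈ -2.3333)
t(p) = -7 (t(p) = -4 - 3 = -7)
-47*(t(1) + l) = -47*(-7 - 7/3) = -47*(-28/3) = 1316/3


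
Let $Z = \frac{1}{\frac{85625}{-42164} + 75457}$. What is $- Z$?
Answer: $- \frac{42164}{3181483323} \approx -1.3253 \cdot 10^{-5}$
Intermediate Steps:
$Z = \frac{42164}{3181483323}$ ($Z = \frac{1}{85625 \left(- \frac{1}{42164}\right) + 75457} = \frac{1}{- \frac{85625}{42164} + 75457} = \frac{1}{\frac{3181483323}{42164}} = \frac{42164}{3181483323} \approx 1.3253 \cdot 10^{-5}$)
$- Z = \left(-1\right) \frac{42164}{3181483323} = - \frac{42164}{3181483323}$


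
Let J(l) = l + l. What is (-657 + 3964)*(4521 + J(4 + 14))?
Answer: 15069999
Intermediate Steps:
J(l) = 2*l
(-657 + 3964)*(4521 + J(4 + 14)) = (-657 + 3964)*(4521 + 2*(4 + 14)) = 3307*(4521 + 2*18) = 3307*(4521 + 36) = 3307*4557 = 15069999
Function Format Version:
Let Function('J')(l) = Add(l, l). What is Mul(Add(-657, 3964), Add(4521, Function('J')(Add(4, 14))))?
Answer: 15069999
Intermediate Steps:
Function('J')(l) = Mul(2, l)
Mul(Add(-657, 3964), Add(4521, Function('J')(Add(4, 14)))) = Mul(Add(-657, 3964), Add(4521, Mul(2, Add(4, 14)))) = Mul(3307, Add(4521, Mul(2, 18))) = Mul(3307, Add(4521, 36)) = Mul(3307, 4557) = 15069999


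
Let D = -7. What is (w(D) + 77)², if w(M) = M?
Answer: 4900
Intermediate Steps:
(w(D) + 77)² = (-7 + 77)² = 70² = 4900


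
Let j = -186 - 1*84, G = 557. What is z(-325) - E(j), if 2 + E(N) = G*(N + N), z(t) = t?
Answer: 300457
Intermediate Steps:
j = -270 (j = -186 - 84 = -270)
E(N) = -2 + 1114*N (E(N) = -2 + 557*(N + N) = -2 + 557*(2*N) = -2 + 1114*N)
z(-325) - E(j) = -325 - (-2 + 1114*(-270)) = -325 - (-2 - 300780) = -325 - 1*(-300782) = -325 + 300782 = 300457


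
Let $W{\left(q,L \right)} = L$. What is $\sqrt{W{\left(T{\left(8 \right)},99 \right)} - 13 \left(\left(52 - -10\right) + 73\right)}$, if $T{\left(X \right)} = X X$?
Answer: $6 i \sqrt{46} \approx 40.694 i$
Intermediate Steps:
$T{\left(X \right)} = X^{2}$
$\sqrt{W{\left(T{\left(8 \right)},99 \right)} - 13 \left(\left(52 - -10\right) + 73\right)} = \sqrt{99 - 13 \left(\left(52 - -10\right) + 73\right)} = \sqrt{99 - 13 \left(\left(52 + 10\right) + 73\right)} = \sqrt{99 - 13 \left(62 + 73\right)} = \sqrt{99 - 1755} = \sqrt{-1656} = 6 i \sqrt{46}$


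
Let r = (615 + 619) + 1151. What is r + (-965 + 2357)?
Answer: 3777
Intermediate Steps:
r = 2385 (r = 1234 + 1151 = 2385)
r + (-965 + 2357) = 2385 + (-965 + 2357) = 2385 + 1392 = 3777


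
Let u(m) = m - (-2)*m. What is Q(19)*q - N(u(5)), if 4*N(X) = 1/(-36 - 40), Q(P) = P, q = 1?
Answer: 5777/304 ≈ 19.003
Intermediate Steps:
u(m) = 3*m (u(m) = m + 2*m = 3*m)
N(X) = -1/304 (N(X) = 1/(4*(-36 - 40)) = (¼)/(-76) = (¼)*(-1/76) = -1/304)
Q(19)*q - N(u(5)) = 19*1 - 1*(-1/304) = 19 + 1/304 = 5777/304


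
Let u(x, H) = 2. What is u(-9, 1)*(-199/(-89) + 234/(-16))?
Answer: -8821/356 ≈ -24.778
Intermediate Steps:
u(-9, 1)*(-199/(-89) + 234/(-16)) = 2*(-199/(-89) + 234/(-16)) = 2*(-199*(-1/89) + 234*(-1/16)) = 2*(199/89 - 117/8) = 2*(-8821/712) = -8821/356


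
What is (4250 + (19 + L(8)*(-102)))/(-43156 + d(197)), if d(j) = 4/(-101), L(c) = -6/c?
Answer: -292597/2905840 ≈ -0.10069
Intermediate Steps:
d(j) = -4/101 (d(j) = 4*(-1/101) = -4/101)
(4250 + (19 + L(8)*(-102)))/(-43156 + d(197)) = (4250 + (19 - 6/8*(-102)))/(-43156 - 4/101) = (4250 + (19 - 6*⅛*(-102)))/(-4358760/101) = (4250 + (19 - ¾*(-102)))*(-101/4358760) = (4250 + (19 + 153/2))*(-101/4358760) = (4250 + 191/2)*(-101/4358760) = (8691/2)*(-101/4358760) = -292597/2905840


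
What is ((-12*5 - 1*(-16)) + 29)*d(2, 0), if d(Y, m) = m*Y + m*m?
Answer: 0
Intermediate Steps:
d(Y, m) = m² + Y*m (d(Y, m) = Y*m + m² = m² + Y*m)
((-12*5 - 1*(-16)) + 29)*d(2, 0) = ((-12*5 - 1*(-16)) + 29)*(0*(2 + 0)) = ((-60 + 16) + 29)*(0*2) = (-44 + 29)*0 = -15*0 = 0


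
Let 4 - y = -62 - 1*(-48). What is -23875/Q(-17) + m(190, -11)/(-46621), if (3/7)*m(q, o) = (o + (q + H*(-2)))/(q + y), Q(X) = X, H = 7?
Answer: 231519879455/164851856 ≈ 1404.4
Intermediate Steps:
y = 18 (y = 4 - (-62 - 1*(-48)) = 4 - (-62 + 48) = 4 - 1*(-14) = 4 + 14 = 18)
m(q, o) = 7*(-14 + o + q)/(3*(18 + q)) (m(q, o) = 7*((o + (q + 7*(-2)))/(q + 18))/3 = 7*((o + (q - 14))/(18 + q))/3 = 7*((o + (-14 + q))/(18 + q))/3 = 7*((-14 + o + q)/(18 + q))/3 = 7*(-14 + o + q)/(3*(18 + q)))
-23875/Q(-17) + m(190, -11)/(-46621) = -23875/(-17) + (7*(-14 - 11 + 190)/(3*(18 + 190)))/(-46621) = -23875*(-1/17) + ((7/3)*165/208)*(-1/46621) = 23875/17 + ((7/3)*(1/208)*165)*(-1/46621) = 23875/17 + (385/208)*(-1/46621) = 23875/17 - 385/9697168 = 231519879455/164851856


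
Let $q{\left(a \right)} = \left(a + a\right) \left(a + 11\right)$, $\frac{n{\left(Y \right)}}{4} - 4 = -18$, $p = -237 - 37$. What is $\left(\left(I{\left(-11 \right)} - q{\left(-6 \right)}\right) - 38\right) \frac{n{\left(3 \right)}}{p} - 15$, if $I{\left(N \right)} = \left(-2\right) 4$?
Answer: $- \frac{1663}{137} \approx -12.139$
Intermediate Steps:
$I{\left(N \right)} = -8$
$p = -274$ ($p = -237 - 37 = -274$)
$n{\left(Y \right)} = -56$ ($n{\left(Y \right)} = 16 + 4 \left(-18\right) = 16 - 72 = -56$)
$q{\left(a \right)} = 2 a \left(11 + a\right)$
$\left(\left(I{\left(-11 \right)} - q{\left(-6 \right)}\right) - 38\right) \frac{n{\left(3 \right)}}{p} - 15 = \left(\left(-8 - 2 \left(-6\right) \left(11 - 6\right)\right) - 38\right) \left(- \frac{56}{-274}\right) - 15 = \left(\left(-8 - 2 \left(-6\right) 5\right) - 38\right) \left(\left(-56\right) \left(- \frac{1}{274}\right)\right) - 15 = \left(\left(-8 - -60\right) - 38\right) \frac{28}{137} - 15 = \left(\left(-8 + 60\right) - 38\right) \frac{28}{137} - 15 = \left(52 - 38\right) \frac{28}{137} - 15 = 14 \cdot \frac{28}{137} - 15 = \frac{392}{137} - 15 = - \frac{1663}{137}$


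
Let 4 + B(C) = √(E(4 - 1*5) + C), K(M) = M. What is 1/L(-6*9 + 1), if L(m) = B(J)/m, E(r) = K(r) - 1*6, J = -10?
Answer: 212/33 + 53*I*√17/33 ≈ 6.4242 + 6.622*I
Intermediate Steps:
E(r) = -6 + r (E(r) = r - 1*6 = r - 6 = -6 + r)
B(C) = -4 + √(-7 + C) (B(C) = -4 + √((-6 + (4 - 1*5)) + C) = -4 + √((-6 + (4 - 5)) + C) = -4 + √((-6 - 1) + C) = -4 + √(-7 + C))
L(m) = (-4 + I*√17)/m (L(m) = (-4 + √(-7 - 10))/m = (-4 + √(-17))/m = (-4 + I*√17)/m)
1/L(-6*9 + 1) = 1/((-4 + I*√17)/(-6*9 + 1)) = 1/((-4 + I*√17)/(-54 + 1)) = 1/((-4 + I*√17)/(-53)) = 1/(-(-4 + I*√17)/53) = 1/(4/53 - I*√17/53)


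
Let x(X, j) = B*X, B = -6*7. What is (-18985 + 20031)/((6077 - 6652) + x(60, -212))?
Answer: -1046/3095 ≈ -0.33796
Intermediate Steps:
B = -42
x(X, j) = -42*X
(-18985 + 20031)/((6077 - 6652) + x(60, -212)) = (-18985 + 20031)/((6077 - 6652) - 42*60) = 1046/(-575 - 2520) = 1046/(-3095) = 1046*(-1/3095) = -1046/3095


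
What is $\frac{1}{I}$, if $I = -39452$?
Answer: $- \frac{1}{39452} \approx -2.5347 \cdot 10^{-5}$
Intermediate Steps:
$\frac{1}{I} = \frac{1}{-39452} = - \frac{1}{39452}$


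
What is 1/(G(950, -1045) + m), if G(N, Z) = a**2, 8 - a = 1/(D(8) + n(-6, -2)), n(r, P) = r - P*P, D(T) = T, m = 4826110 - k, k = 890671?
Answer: 4/15742045 ≈ 2.5410e-7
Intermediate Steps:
m = 3935439 (m = 4826110 - 1*890671 = 4826110 - 890671 = 3935439)
n(r, P) = r - P**2
a = 17/2 (a = 8 - 1/(8 + (-6 - 1*(-2)**2)) = 8 - 1/(8 + (-6 - 1*4)) = 8 - 1/(8 + (-6 - 4)) = 8 - 1/(8 - 10) = 8 - 1/(-2) = 8 - 1*(-1/2) = 8 + 1/2 = 17/2 ≈ 8.5000)
G(N, Z) = 289/4 (G(N, Z) = (17/2)**2 = 289/4)
1/(G(950, -1045) + m) = 1/(289/4 + 3935439) = 1/(15742045/4) = 4/15742045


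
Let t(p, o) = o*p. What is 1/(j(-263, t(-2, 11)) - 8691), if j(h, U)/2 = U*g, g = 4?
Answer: -1/8867 ≈ -0.00011278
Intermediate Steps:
j(h, U) = 8*U (j(h, U) = 2*(U*4) = 2*(4*U) = 8*U)
1/(j(-263, t(-2, 11)) - 8691) = 1/(8*(11*(-2)) - 8691) = 1/(8*(-22) - 8691) = 1/(-176 - 8691) = 1/(-8867) = -1/8867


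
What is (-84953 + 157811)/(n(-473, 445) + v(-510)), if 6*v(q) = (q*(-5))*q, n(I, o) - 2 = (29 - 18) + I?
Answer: -36429/108605 ≈ -0.33543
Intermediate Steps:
n(I, o) = 13 + I (n(I, o) = 2 + ((29 - 18) + I) = 2 + (11 + I) = 13 + I)
v(q) = -5*q²/6 (v(q) = ((q*(-5))*q)/6 = ((-5*q)*q)/6 = (-5*q²)/6 = -5*q²/6)
(-84953 + 157811)/(n(-473, 445) + v(-510)) = (-84953 + 157811)/((13 - 473) - ⅚*(-510)²) = 72858/(-460 - ⅚*260100) = 72858/(-460 - 216750) = 72858/(-217210) = 72858*(-1/217210) = -36429/108605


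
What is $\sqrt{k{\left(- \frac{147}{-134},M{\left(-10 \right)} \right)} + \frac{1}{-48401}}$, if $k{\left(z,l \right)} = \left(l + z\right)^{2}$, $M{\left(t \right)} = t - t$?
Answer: $\frac{\sqrt{50621601724453}}{6485734} \approx 1.097$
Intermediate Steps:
$M{\left(t \right)} = 0$
$\sqrt{k{\left(- \frac{147}{-134},M{\left(-10 \right)} \right)} + \frac{1}{-48401}} = \sqrt{\left(0 - \frac{147}{-134}\right)^{2} + \frac{1}{-48401}} = \sqrt{\left(0 - - \frac{147}{134}\right)^{2} - \frac{1}{48401}} = \sqrt{\left(0 + \frac{147}{134}\right)^{2} - \frac{1}{48401}} = \sqrt{\left(\frac{147}{134}\right)^{2} - \frac{1}{48401}} = \sqrt{\frac{21609}{17956} - \frac{1}{48401}} = \sqrt{\frac{1045879253}{869088356}} = \frac{\sqrt{50621601724453}}{6485734}$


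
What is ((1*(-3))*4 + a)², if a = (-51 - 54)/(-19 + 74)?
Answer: 23409/121 ≈ 193.46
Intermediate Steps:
a = -21/11 (a = -105/55 = -105*1/55 = -21/11 ≈ -1.9091)
((1*(-3))*4 + a)² = ((1*(-3))*4 - 21/11)² = (-3*4 - 21/11)² = (-12 - 21/11)² = (-153/11)² = 23409/121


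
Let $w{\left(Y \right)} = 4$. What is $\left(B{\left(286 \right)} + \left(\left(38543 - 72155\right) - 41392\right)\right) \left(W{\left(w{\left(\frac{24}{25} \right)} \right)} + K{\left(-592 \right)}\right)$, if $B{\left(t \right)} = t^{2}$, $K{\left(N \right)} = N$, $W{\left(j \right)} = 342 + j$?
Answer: $-1670832$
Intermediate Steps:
$\left(B{\left(286 \right)} + \left(\left(38543 - 72155\right) - 41392\right)\right) \left(W{\left(w{\left(\frac{24}{25} \right)} \right)} + K{\left(-592 \right)}\right) = \left(286^{2} + \left(\left(38543 - 72155\right) - 41392\right)\right) \left(\left(342 + 4\right) - 592\right) = \left(81796 - 75004\right) \left(346 - 592\right) = \left(81796 - 75004\right) \left(-246\right) = 6792 \left(-246\right) = -1670832$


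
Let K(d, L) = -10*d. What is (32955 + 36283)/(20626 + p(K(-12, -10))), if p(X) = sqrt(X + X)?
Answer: 357025747/106357909 - 69238*sqrt(15)/106357909 ≈ 3.3543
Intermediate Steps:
p(X) = sqrt(2)*sqrt(X) (p(X) = sqrt(2*X) = sqrt(2)*sqrt(X))
(32955 + 36283)/(20626 + p(K(-12, -10))) = (32955 + 36283)/(20626 + sqrt(2)*sqrt(-10*(-12))) = 69238/(20626 + sqrt(2)*sqrt(120)) = 69238/(20626 + sqrt(2)*(2*sqrt(30))) = 69238/(20626 + 4*sqrt(15))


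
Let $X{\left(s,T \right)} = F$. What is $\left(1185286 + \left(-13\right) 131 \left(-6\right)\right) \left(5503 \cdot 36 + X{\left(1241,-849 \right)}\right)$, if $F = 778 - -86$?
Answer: $237871821888$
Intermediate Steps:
$F = 864$ ($F = 778 + 86 = 864$)
$X{\left(s,T \right)} = 864$
$\left(1185286 + \left(-13\right) 131 \left(-6\right)\right) \left(5503 \cdot 36 + X{\left(1241,-849 \right)}\right) = \left(1185286 + \left(-13\right) 131 \left(-6\right)\right) \left(5503 \cdot 36 + 864\right) = \left(1185286 - -10218\right) \left(198108 + 864\right) = \left(1185286 + 10218\right) 198972 = 1195504 \cdot 198972 = 237871821888$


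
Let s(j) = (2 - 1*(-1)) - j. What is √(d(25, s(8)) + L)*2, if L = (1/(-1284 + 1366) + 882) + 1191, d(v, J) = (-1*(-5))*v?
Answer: √14779434/41 ≈ 93.766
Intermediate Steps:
s(j) = 3 - j (s(j) = (2 + 1) - j = 3 - j)
d(v, J) = 5*v
L = 169987/82 (L = (1/82 + 882) + 1191 = 72325/82 + 1191 = 169987/82 ≈ 2073.0)
√(d(25, s(8)) + L)*2 = √(5*25 + 169987/82)*2 = √(125 + 169987/82)*2 = √(180237/82)*2 = (√14779434/82)*2 = √14779434/41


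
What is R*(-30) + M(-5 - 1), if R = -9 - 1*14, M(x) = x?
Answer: 684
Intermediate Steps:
R = -23 (R = -9 - 14 = -23)
R*(-30) + M(-5 - 1) = -23*(-30) + (-5 - 1) = 690 - 6 = 684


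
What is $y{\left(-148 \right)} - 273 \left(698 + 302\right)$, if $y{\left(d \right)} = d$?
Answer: $-273148$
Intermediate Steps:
$y{\left(-148 \right)} - 273 \left(698 + 302\right) = -148 - 273 \left(698 + 302\right) = -148 - 273000 = -273148$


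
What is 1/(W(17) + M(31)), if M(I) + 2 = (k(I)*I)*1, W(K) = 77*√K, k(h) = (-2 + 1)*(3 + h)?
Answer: -96/92213 - 7*√17/92213 ≈ -0.0013541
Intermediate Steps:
k(h) = -3 - h (k(h) = -(3 + h) = -3 - h)
M(I) = -2 + I*(-3 - I) (M(I) = -2 + ((-3 - I)*I)*1 = -2 + (I*(-3 - I))*1 = -2 + I*(-3 - I))
1/(W(17) + M(31)) = 1/(77*√17 + (-2 - 1*31*(3 + 31))) = 1/(77*√17 + (-2 - 1*31*34)) = 1/(77*√17 + (-2 - 1054)) = 1/(77*√17 - 1056) = 1/(-1056 + 77*√17)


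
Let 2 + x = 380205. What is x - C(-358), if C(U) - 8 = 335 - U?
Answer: 379502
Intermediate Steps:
x = 380203 (x = -2 + 380205 = 380203)
C(U) = 343 - U (C(U) = 8 + (335 - U) = 343 - U)
x - C(-358) = 380203 - (343 - 1*(-358)) = 380203 - (343 + 358) = 380203 - 1*701 = 380203 - 701 = 379502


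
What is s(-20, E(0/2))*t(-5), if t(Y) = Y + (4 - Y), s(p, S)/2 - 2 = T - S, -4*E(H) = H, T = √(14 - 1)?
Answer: 16 + 8*√13 ≈ 44.844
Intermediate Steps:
T = √13 ≈ 3.6056
E(H) = -H/4
s(p, S) = 4 - 2*S + 2*√13 (s(p, S) = 4 + 2*(√13 - S) = 4 + (-2*S + 2*√13) = 4 - 2*S + 2*√13)
t(Y) = 4
s(-20, E(0/2))*t(-5) = (4 - (-1)*0/2/2 + 2*√13)*4 = (4 - (-1)*0*(½)/2 + 2*√13)*4 = (4 - (-1)*0/2 + 2*√13)*4 = (4 - 2*0 + 2*√13)*4 = (4 + 0 + 2*√13)*4 = (4 + 2*√13)*4 = 16 + 8*√13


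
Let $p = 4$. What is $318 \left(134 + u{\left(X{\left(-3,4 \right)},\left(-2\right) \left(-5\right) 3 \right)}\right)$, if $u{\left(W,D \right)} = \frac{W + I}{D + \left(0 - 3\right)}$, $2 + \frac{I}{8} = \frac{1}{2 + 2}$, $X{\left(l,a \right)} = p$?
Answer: $\frac{382448}{9} \approx 42494.0$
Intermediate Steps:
$X{\left(l,a \right)} = 4$
$I = -14$ ($I = -16 + \frac{8}{2 + 2} = -16 + \frac{8}{4} = -16 + 8 \cdot \frac{1}{4} = -16 + 2 = -14$)
$u{\left(W,D \right)} = \frac{-14 + W}{-3 + D}$ ($u{\left(W,D \right)} = \frac{W - 14}{D + \left(0 - 3\right)} = \frac{-14 + W}{D - 3} = \frac{-14 + W}{-3 + D}$)
$318 \left(134 + u{\left(X{\left(-3,4 \right)},\left(-2\right) \left(-5\right) 3 \right)}\right) = 318 \left(134 + \frac{-14 + 4}{-3 + \left(-2\right) \left(-5\right) 3}\right) = 318 \left(134 + \frac{1}{-3 + 10 \cdot 3} \left(-10\right)\right) = 318 \left(134 + \frac{1}{-3 + 30} \left(-10\right)\right) = 318 \left(134 + \frac{1}{27} \left(-10\right)\right) = 318 \left(134 - \frac{10}{27}\right) = 318 \cdot \frac{3608}{27} = \frac{382448}{9}$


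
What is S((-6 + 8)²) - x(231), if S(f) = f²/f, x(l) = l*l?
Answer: -53357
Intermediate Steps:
x(l) = l²
S(f) = f
S((-6 + 8)²) - x(231) = (-6 + 8)² - 1*231² = 2² - 1*53361 = 4 - 53361 = -53357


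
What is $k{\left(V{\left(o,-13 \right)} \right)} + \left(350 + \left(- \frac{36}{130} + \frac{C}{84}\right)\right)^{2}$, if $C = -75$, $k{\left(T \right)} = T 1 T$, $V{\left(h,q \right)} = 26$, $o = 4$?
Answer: $\frac{405300369041}{3312400} \approx 1.2236 \cdot 10^{5}$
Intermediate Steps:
$k{\left(T \right)} = T^{2}$ ($k{\left(T \right)} = T T = T^{2}$)
$k{\left(V{\left(o,-13 \right)} \right)} + \left(350 + \left(- \frac{36}{130} + \frac{C}{84}\right)\right)^{2} = 26^{2} + \left(350 - \left(\frac{18}{65} + \frac{25}{28}\right)\right)^{2} = 676 + \left(350 - \frac{2129}{1820}\right)^{2} = 676 + \left(\frac{634871}{1820}\right)^{2} = 676 + \frac{403061186641}{3312400} = \frac{405300369041}{3312400}$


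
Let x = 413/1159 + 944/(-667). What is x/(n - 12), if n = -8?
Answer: 163725/3092212 ≈ 0.052948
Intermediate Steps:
x = -818625/773053 (x = 413*(1/1159) + 944*(-1/667) = 413/1159 - 944/667 = -818625/773053 ≈ -1.0590)
x/(n - 12) = -818625/773053/(-8 - 12) = -818625/773053/(-20) = -1/20*(-818625/773053) = 163725/3092212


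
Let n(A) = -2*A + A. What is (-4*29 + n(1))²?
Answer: 13689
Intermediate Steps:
n(A) = -A
(-4*29 + n(1))² = (-4*29 - 1*1)² = (-116 - 1)² = (-117)² = 13689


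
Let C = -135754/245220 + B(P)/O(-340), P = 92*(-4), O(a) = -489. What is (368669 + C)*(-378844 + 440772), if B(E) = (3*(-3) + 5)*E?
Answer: 228140809568798156/9992715 ≈ 2.2831e+10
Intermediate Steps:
P = -368
B(E) = -4*E (B(E) = (-9 + 5)*E = -4*E)
C = -71224591/19985430 (C = -135754/245220 - 4*(-368)/(-489) = -135754*1/245220 + 1472*(-1/489) = -67877/122610 - 1472/489 = -71224591/19985430 ≈ -3.5638)
(368669 + C)*(-378844 + 440772) = (368669 - 71224591/19985430)*(-378844 + 440772) = (7367937268079/19985430)*61928 = 228140809568798156/9992715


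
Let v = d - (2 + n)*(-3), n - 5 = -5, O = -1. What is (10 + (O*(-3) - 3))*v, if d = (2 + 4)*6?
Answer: 420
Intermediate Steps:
n = 0 (n = 5 - 5 = 0)
d = 36 (d = 6*6 = 36)
v = 42 (v = 36 - (2 + 0)*(-3) = 36 - 2*(-3) = 36 - 1*(-6) = 36 + 6 = 42)
(10 + (O*(-3) - 3))*v = (10 + (-1*(-3) - 3))*42 = (10 + (3 - 3))*42 = (10 + 0)*42 = 10*42 = 420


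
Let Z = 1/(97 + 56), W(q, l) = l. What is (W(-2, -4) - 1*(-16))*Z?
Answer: 4/51 ≈ 0.078431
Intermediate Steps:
Z = 1/153 ≈ 0.0065359
(W(-2, -4) - 1*(-16))*Z = (-4 - 1*(-16))*(1/153) = (-4 + 16)*(1/153) = 12*(1/153) = 4/51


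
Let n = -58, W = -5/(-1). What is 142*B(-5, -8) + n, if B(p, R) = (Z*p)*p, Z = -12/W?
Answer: -8578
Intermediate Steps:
W = 5 (W = -5*(-1) = 5)
Z = -12/5 ≈ -2.4000
B(p, R) = -12*p**2/5 (B(p, R) = (-12*p/5)*p = -12*p**2/5)
142*B(-5, -8) + n = 142*(-12/5*(-5)**2) - 58 = 142*(-12/5*25) - 58 = 142*(-60) - 58 = -8520 - 58 = -8578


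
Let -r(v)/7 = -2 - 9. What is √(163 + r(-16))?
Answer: 4*√15 ≈ 15.492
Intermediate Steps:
r(v) = 77 (r(v) = -7*(-2 - 9) = -7*(-11) = 77)
√(163 + r(-16)) = √(163 + 77) = √240 = 4*√15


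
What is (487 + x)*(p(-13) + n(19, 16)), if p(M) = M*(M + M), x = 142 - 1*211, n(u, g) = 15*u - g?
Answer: 253726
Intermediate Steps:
n(u, g) = -g + 15*u
x = -69 (x = 142 - 211 = -69)
p(M) = 2*M² (p(M) = M*(2*M) = 2*M²)
(487 + x)*(p(-13) + n(19, 16)) = (487 - 69)*(2*(-13)² + (-1*16 + 15*19)) = 418*(2*169 + (-16 + 285)) = 418*(338 + 269) = 418*607 = 253726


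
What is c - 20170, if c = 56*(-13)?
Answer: -20898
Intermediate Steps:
c = -728
c - 20170 = -728 - 20170 = -20898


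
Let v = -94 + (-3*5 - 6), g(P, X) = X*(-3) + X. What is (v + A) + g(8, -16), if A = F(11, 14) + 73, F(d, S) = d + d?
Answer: 12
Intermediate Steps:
F(d, S) = 2*d
g(P, X) = -2*X (g(P, X) = -3*X + X = -2*X)
v = -115 (v = -94 + (-15 - 6) = -94 - 21 = -115)
A = 95 (A = 2*11 + 73 = 22 + 73 = 95)
(v + A) + g(8, -16) = (-115 + 95) - 2*(-16) = -20 + 32 = 12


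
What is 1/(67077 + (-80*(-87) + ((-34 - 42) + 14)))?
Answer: 1/73975 ≈ 1.3518e-5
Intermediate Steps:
1/(67077 + (-80*(-87) + ((-34 - 42) + 14))) = 1/(67077 + (6960 + (-76 + 14))) = 1/(67077 + (6960 - 62)) = 1/(67077 + 6898) = 1/73975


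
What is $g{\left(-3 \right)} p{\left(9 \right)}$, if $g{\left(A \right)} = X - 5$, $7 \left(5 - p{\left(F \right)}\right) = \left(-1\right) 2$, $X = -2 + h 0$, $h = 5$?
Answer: $-37$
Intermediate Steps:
$X = -2$ ($X = -2 + 5 \cdot 0 = -2 + 0 = -2$)
$p{\left(F \right)} = \frac{37}{7}$ ($p{\left(F \right)} = 5 - \frac{\left(-1\right) 2}{7} = 5 - - \frac{2}{7} = 5 + \frac{2}{7} = \frac{37}{7}$)
$g{\left(A \right)} = -7$ ($g{\left(A \right)} = -2 - 5 = -7$)
$g{\left(-3 \right)} p{\left(9 \right)} = \left(-7\right) \frac{37}{7} = -37$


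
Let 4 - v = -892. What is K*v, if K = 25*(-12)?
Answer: -268800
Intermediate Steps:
K = -300
v = 896 (v = 4 - 1*(-892) = 4 + 892 = 896)
K*v = -300*896 = -268800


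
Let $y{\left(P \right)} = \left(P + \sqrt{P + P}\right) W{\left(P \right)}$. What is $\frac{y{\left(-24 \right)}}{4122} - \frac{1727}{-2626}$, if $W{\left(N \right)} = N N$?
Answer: $- \frac{1621285}{601354} + \frac{128 i \sqrt{3}}{229} \approx -2.6961 + 0.96813 i$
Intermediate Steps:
$W{\left(N \right)} = N^{2}$
$y{\left(P \right)} = P^{2} \left(P + \sqrt{2} \sqrt{P}\right)$ ($y{\left(P \right)} = \left(P + \sqrt{P + P}\right) P^{2} = \left(P + \sqrt{2 P}\right) P^{2} = \left(P + \sqrt{2} \sqrt{P}\right) P^{2} = P^{2} \left(P + \sqrt{2} \sqrt{P}\right)$)
$\frac{y{\left(-24 \right)}}{4122} - \frac{1727}{-2626} = \frac{\left(-24\right)^{3} + \sqrt{2} \left(-24\right)^{\frac{5}{2}}}{4122} - \frac{1727}{-2626} = \left(-13824 + \sqrt{2} \cdot 1152 i \sqrt{6}\right) \frac{1}{4122} - - \frac{1727}{2626} = \left(-13824 + 2304 i \sqrt{3}\right) \frac{1}{4122} + \frac{1727}{2626} = \left(- \frac{768}{229} + \frac{128 i \sqrt{3}}{229}\right) + \frac{1727}{2626} = - \frac{1621285}{601354} + \frac{128 i \sqrt{3}}{229}$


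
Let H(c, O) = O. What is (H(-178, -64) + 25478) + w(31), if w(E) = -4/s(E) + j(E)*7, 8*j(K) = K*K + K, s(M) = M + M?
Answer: 814740/31 ≈ 26282.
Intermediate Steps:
s(M) = 2*M
j(K) = K/8 + K²/8 (j(K) = (K*K + K)/8 = (K² + K)/8 = (K + K²)/8 = K/8 + K²/8)
w(E) = -2/E + 7*E*(1 + E)/8 (w(E) = -4*1/(2*E) + (E*(1 + E)/8)*7 = -2/E + 7*E*(1 + E)/8)
(H(-178, -64) + 25478) + w(31) = (-64 + 25478) + (⅛)*(-16 + 7*31²*(1 + 31))/31 = 25414 + (⅛)*(1/31)*(-16 + 7*961*32) = 25414 + (⅛)*(1/31)*(-16 + 215264) = 25414 + (⅛)*(1/31)*215248 = 25414 + 26906/31 = 814740/31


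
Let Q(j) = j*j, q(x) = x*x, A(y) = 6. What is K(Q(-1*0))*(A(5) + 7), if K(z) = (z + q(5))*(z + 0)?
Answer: 0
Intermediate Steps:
q(x) = x**2
Q(j) = j**2
K(z) = z*(25 + z) (K(z) = (z + 5**2)*(z + 0) = (z + 25)*z = (25 + z)*z = z*(25 + z))
K(Q(-1*0))*(A(5) + 7) = ((-1*0)**2*(25 + (-1*0)**2))*(6 + 7) = (0**2*(25 + 0**2))*13 = (0*(25 + 0))*13 = (0*25)*13 = 0*13 = 0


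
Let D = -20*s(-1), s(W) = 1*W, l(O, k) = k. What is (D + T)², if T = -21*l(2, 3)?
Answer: 1849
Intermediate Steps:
s(W) = W
T = -63 (T = -21*3 = -63)
D = 20 (D = -20*(-1) = 20)
(D + T)² = (20 - 63)² = (-43)² = 1849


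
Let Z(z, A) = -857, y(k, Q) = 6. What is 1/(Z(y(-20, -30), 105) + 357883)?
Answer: 1/357026 ≈ 2.8009e-6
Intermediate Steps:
1/(Z(y(-20, -30), 105) + 357883) = 1/(-857 + 357883) = 1/357026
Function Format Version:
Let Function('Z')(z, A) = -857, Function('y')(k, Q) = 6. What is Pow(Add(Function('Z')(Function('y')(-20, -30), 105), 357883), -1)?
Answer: Rational(1, 357026) ≈ 2.8009e-6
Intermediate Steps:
Pow(Add(Function('Z')(Function('y')(-20, -30), 105), 357883), -1) = Pow(Add(-857, 357883), -1) = Pow(357026, -1) = Rational(1, 357026)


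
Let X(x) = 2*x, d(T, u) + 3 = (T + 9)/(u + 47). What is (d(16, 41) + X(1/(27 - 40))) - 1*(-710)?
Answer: 808957/1144 ≈ 707.13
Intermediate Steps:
d(T, u) = -3 + (9 + T)/(47 + u) (d(T, u) = -3 + (T + 9)/(u + 47) = -3 + (9 + T)/(47 + u))
(d(16, 41) + X(1/(27 - 40))) - 1*(-710) = ((-132 + 16 - 3*41)/(47 + 41) + 2/(27 - 40)) - 1*(-710) = ((-132 + 16 - 123)/88 + 2/(-13)) + 710 = ((1/88)*(-239) + 2*(-1/13)) + 710 = (-239/88 - 2/13) + 710 = -3283/1144 + 710 = 808957/1144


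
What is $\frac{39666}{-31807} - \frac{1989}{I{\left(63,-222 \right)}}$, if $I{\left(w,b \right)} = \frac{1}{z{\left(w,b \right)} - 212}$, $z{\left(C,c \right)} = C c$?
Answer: $\frac{898223978688}{31807} \approx 2.824 \cdot 10^{7}$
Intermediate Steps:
$I{\left(w,b \right)} = \frac{1}{-212 + b w}$ ($I{\left(w,b \right)} = \frac{1}{w b - 212} = \frac{1}{b w - 212} = \frac{1}{-212 + b w}$)
$\frac{39666}{-31807} - \frac{1989}{I{\left(63,-222 \right)}} = \frac{39666}{-31807} - \frac{1989}{\frac{1}{-212 - 13986}} = 39666 \left(- \frac{1}{31807}\right) - \frac{1989}{\frac{1}{-212 - 13986}} = - \frac{39666}{31807} - \frac{1989}{\frac{1}{-14198}} = - \frac{39666}{31807} - \frac{1989}{- \frac{1}{14198}} = - \frac{39666}{31807} - -28239822 = - \frac{39666}{31807} + 28239822 = \frac{898223978688}{31807}$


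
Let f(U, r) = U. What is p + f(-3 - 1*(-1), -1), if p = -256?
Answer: -258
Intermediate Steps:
p + f(-3 - 1*(-1), -1) = -256 + (-3 - 1*(-1)) = -256 + (-3 + 1) = -256 - 2 = -258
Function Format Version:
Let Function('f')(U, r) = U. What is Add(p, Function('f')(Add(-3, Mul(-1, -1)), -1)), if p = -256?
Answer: -258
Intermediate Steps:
Add(p, Function('f')(Add(-3, Mul(-1, -1)), -1)) = Add(-256, Add(-3, Mul(-1, -1))) = Add(-256, Add(-3, 1)) = Add(-256, -2) = -258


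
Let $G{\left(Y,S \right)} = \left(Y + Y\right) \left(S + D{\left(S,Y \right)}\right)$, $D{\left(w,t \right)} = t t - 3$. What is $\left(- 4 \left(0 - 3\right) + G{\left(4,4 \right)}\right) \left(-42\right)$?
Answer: $-6216$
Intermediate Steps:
$D{\left(w,t \right)} = -3 + t^{2}$ ($D{\left(w,t \right)} = t^{2} - 3 = -3 + t^{2}$)
$G{\left(Y,S \right)} = 2 Y \left(-3 + S + Y^{2}\right)$ ($G{\left(Y,S \right)} = \left(Y + Y\right) \left(S + \left(-3 + Y^{2}\right)\right) = 2 Y \left(-3 + S + Y^{2}\right)$)
$\left(- 4 \left(0 - 3\right) + G{\left(4,4 \right)}\right) \left(-42\right) = \left(- 4 \left(0 - 3\right) + 2 \cdot 4 \left(-3 + 4 + 4^{2}\right)\right) \left(-42\right) = \left(\left(-4\right) \left(-3\right) + 2 \cdot 4 \left(-3 + 4 + 16\right)\right) \left(-42\right) = \left(12 + 2 \cdot 4 \cdot 17\right) \left(-42\right) = \left(12 + 136\right) \left(-42\right) = 148 \left(-42\right) = -6216$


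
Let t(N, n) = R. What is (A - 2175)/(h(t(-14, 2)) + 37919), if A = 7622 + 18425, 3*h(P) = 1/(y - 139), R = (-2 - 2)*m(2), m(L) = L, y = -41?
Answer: 12890880/20476259 ≈ 0.62955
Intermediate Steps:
R = -8 (R = (-2 - 2)*2 = -4*2 = -8)
t(N, n) = -8
h(P) = -1/540 (h(P) = 1/(3*(-41 - 139)) = (1/3)/(-180) = (1/3)*(-1/180) = -1/540)
A = 26047
(A - 2175)/(h(t(-14, 2)) + 37919) = (26047 - 2175)/(-1/540 + 37919) = 23872/(20476259/540) = 23872*(540/20476259) = 12890880/20476259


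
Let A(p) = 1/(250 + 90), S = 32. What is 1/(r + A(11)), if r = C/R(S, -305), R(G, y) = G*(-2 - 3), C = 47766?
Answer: -1360/406007 ≈ -0.0033497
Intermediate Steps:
R(G, y) = -5*G (R(G, y) = G*(-5) = -5*G)
r = -23883/80 (r = 47766/((-5*32)) = 47766/(-160) = 47766*(-1/160) = -23883/80 ≈ -298.54)
A(p) = 1/340
1/(r + A(11)) = 1/(-23883/80 + 1/340) = 1/(-406007/1360) = -1360/406007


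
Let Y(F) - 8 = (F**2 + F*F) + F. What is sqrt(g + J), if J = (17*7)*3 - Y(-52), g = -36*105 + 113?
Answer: I*sqrt(8674) ≈ 93.134*I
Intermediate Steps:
g = -3667 (g = -3780 + 113 = -3667)
Y(F) = 8 + F + 2*F**2 (Y(F) = 8 + ((F**2 + F*F) + F) = 8 + ((F**2 + F**2) + F) = 8 + (2*F**2 + F) = 8 + (F + 2*F**2) = 8 + F + 2*F**2)
J = -5007 (J = (17*7)*3 - (8 - 52 + 2*(-52)**2) = 119*3 - (8 - 52 + 2*2704) = 357 - (8 - 52 + 5408) = 357 - 1*5364 = 357 - 5364 = -5007)
sqrt(g + J) = sqrt(-3667 - 5007) = sqrt(-8674) = I*sqrt(8674)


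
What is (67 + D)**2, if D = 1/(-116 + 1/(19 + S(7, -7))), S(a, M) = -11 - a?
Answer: 59351616/13225 ≈ 4487.8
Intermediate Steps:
D = -1/115 (D = 1/(-116 + 1/(19 + (-11 - 1*7))) = 1/(-116 + 1/(19 + (-11 - 7))) = 1/(-116 + 1/(19 - 18)) = 1/(-116 + 1/1) = 1/(-116 + 1) = 1/(-115) = -1/115 ≈ -0.0086956)
(67 + D)**2 = (67 - 1/115)**2 = (7704/115)**2 = 59351616/13225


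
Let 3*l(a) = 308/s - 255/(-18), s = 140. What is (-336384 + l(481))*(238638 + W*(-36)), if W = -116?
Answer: -1225161298361/15 ≈ -8.1677e+10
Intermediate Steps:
l(a) = 491/90 (l(a) = (308/140 - 255/(-18))/3 = (308*(1/140) - 255*(-1/18))/3 = (11/5 + 85/6)/3 = (⅓)*(491/30) = 491/90)
(-336384 + l(481))*(238638 + W*(-36)) = (-336384 + 491/90)*(238638 - 116*(-36)) = -30274069*(238638 + 4176)/90 = -30274069/90*242814 = -1225161298361/15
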